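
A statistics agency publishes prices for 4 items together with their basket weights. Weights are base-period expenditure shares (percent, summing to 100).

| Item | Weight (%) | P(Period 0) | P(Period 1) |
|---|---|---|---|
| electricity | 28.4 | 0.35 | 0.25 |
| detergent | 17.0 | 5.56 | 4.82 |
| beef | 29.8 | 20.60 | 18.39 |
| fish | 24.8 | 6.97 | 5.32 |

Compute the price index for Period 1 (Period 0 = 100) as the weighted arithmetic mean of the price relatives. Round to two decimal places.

80.56

electricity: 28.4 × (0.25/0.35) = 28.4 × 0.714286 = 20.2857
detergent: 17.0 × (4.82/5.56) = 17.0 × 0.866906 = 14.7374
beef: 29.8 × (18.39/20.60) = 29.8 × 0.892718 = 26.6030
fish: 24.8 × (5.32/6.97) = 24.8 × 0.763271 = 18.9291
Index = Σ wᵢ·(p₁ᵢ/p₀ᵢ) = 20.2857 + 14.7374 + 26.6030 + 18.9291 = 80.5553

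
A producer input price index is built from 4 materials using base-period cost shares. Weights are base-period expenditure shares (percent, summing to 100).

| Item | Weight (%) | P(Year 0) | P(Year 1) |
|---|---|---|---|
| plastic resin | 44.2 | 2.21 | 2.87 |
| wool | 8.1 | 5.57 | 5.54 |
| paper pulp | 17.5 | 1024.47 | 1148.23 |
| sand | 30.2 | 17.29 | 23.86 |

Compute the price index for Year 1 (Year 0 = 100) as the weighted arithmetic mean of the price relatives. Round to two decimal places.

plastic resin: 44.2 × (2.87/2.21) = 44.2 × 1.298643 = 57.4000
wool: 8.1 × (5.54/5.57) = 8.1 × 0.994614 = 8.0564
paper pulp: 17.5 × (1148.23/1024.47) = 17.5 × 1.120804 = 19.6141
sand: 30.2 × (23.86/17.29) = 30.2 × 1.379988 = 41.6757
Index = Σ wᵢ·(p₁ᵢ/p₀ᵢ) = 57.4000 + 8.0564 + 19.6141 + 41.6757 = 126.7461

126.75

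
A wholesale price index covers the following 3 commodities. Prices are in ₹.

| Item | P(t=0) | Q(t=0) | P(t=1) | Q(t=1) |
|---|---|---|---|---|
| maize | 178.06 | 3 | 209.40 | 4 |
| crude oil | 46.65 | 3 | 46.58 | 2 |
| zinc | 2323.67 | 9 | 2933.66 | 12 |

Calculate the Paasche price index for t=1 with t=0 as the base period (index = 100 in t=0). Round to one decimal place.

Paasche price index uses current-period quantities as weights.
ΣP(t=1)·Q(t=1) = 209.40×4 + 46.58×2 + 2933.66×12 = 837.6 + 93.16 + 35203.92 = 36134.68
ΣP(t=0)·Q(t=1) = 178.06×4 + 46.65×2 + 2323.67×12 = 712.24 + 93.3 + 27884.04 = 28689.58
Index = 36134.68 / 28689.58 × 100 = 125.9505

126.0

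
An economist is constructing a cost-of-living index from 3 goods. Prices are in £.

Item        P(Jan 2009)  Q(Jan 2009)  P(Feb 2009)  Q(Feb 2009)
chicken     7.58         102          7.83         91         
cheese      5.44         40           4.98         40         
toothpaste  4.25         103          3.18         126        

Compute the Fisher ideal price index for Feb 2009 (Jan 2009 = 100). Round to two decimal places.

Laspeyres component (base-period weights):
ΣP(Feb 2009)Q(Jan 2009) = 7.83×102 + 4.98×40 + 3.18×103 = 798.66 + 199.2 + 327.54 = 1325.4
ΣP(Jan 2009)Q(Jan 2009) = 7.58×102 + 5.44×40 + 4.25×103 = 773.16 + 217.6 + 437.75 = 1428.51
L = 1325.4 / 1428.51 × 100 = 92.7820
Paasche component (current-period weights):
ΣP(Feb 2009)Q(Feb 2009) = 7.83×91 + 4.98×40 + 3.18×126 = 712.53 + 199.2 + 400.68 = 1312.41
ΣP(Jan 2009)Q(Feb 2009) = 7.58×91 + 5.44×40 + 4.25×126 = 689.78 + 217.6 + 535.5 = 1442.88
P = 1312.41 / 1442.88 × 100 = 90.9577
Fisher = √(L × P) = √(92.7820 × 90.9577) = 91.8653

91.87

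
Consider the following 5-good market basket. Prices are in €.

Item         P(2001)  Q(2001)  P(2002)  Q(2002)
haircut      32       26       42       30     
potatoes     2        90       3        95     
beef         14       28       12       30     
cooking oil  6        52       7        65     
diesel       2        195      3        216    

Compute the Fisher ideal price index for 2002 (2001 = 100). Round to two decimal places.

Laspeyres component (base-period weights):
ΣP(2002)Q(2001) = 42×26 + 3×90 + 12×28 + 7×52 + 3×195 = 1092 + 270 + 336 + 364 + 585 = 2647
ΣP(2001)Q(2001) = 32×26 + 2×90 + 14×28 + 6×52 + 2×195 = 832 + 180 + 392 + 312 + 390 = 2106
L = 2647 / 2106 × 100 = 125.6885
Paasche component (current-period weights):
ΣP(2002)Q(2002) = 42×30 + 3×95 + 12×30 + 7×65 + 3×216 = 1260 + 285 + 360 + 455 + 648 = 3008
ΣP(2001)Q(2002) = 32×30 + 2×95 + 14×30 + 6×65 + 2×216 = 960 + 190 + 420 + 390 + 432 = 2392
P = 3008 / 2392 × 100 = 125.7525
Fisher = √(L × P) = √(125.6885 × 125.7525) = 125.7205

125.72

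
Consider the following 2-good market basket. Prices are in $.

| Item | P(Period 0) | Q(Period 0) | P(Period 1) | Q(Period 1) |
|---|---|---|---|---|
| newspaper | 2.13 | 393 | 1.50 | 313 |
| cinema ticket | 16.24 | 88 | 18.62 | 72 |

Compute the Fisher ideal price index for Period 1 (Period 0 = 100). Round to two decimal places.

Laspeyres component (base-period weights):
ΣP(Period 1)Q(Period 0) = 1.50×393 + 18.62×88 = 589.5 + 1638.56 = 2228.06
ΣP(Period 0)Q(Period 0) = 2.13×393 + 16.24×88 = 837.09 + 1429.12 = 2266.21
L = 2228.06 / 2266.21 × 100 = 98.3166
Paasche component (current-period weights):
ΣP(Period 1)Q(Period 1) = 1.50×313 + 18.62×72 = 469.5 + 1340.64 = 1810.14
ΣP(Period 0)Q(Period 1) = 2.13×313 + 16.24×72 = 666.69 + 1169.28 = 1835.97
P = 1810.14 / 1835.97 × 100 = 98.5931
Fisher = √(L × P) = √(98.3166 × 98.5931) = 98.4547

98.45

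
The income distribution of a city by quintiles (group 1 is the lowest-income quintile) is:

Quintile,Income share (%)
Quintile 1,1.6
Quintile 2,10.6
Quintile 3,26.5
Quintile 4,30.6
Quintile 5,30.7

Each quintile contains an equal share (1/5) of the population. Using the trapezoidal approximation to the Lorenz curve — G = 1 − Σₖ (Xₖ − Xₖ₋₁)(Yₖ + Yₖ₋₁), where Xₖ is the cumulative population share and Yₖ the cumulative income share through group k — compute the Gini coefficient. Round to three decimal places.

0.313

Cumulative income shares Yₖ: 0.0160, 0.1220, 0.3870, 0.6930, 1.0000
Σ (Xₖ−Xₖ₋₁)(Yₖ+Yₖ₋₁) = (1/5)(0.0160+0.0000) + (1/5)(0.1220+0.0160) + (1/5)(0.3870+0.1220) + (1/5)(0.6930+0.3870) + (1/5)(1.0000+0.6930)
  = 0.0032 + 0.0276 + 0.1018 + 0.2160 + 0.3386 = 0.6872
G = 1 − 0.6872 = 0.3128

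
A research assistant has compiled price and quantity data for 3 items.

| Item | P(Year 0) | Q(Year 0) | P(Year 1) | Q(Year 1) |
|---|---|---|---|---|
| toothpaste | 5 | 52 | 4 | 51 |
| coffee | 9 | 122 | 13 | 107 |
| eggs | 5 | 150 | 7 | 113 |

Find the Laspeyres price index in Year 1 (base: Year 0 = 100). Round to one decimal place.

134.9

Laspeyres price index uses base-period quantities as weights.
ΣP(Year 1)·Q(Year 0) = 4×52 + 13×122 + 7×150 = 208 + 1586 + 1050 = 2844
ΣP(Year 0)·Q(Year 0) = 5×52 + 9×122 + 5×150 = 260 + 1098 + 750 = 2108
Index = 2844 / 2108 × 100 = 134.9146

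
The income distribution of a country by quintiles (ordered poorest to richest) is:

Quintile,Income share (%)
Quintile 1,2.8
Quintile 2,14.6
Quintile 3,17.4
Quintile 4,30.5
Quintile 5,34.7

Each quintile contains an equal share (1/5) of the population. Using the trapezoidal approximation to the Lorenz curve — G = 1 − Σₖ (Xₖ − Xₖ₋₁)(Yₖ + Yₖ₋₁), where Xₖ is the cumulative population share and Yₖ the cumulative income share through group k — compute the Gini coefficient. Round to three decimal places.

0.319

Cumulative income shares Yₖ: 0.0280, 0.1740, 0.3480, 0.6530, 1.0000
Σ (Xₖ−Xₖ₋₁)(Yₖ+Yₖ₋₁) = (1/5)(0.0280+0.0000) + (1/5)(0.1740+0.0280) + (1/5)(0.3480+0.1740) + (1/5)(0.6530+0.3480) + (1/5)(1.0000+0.6530)
  = 0.0056 + 0.0404 + 0.1044 + 0.2002 + 0.3306 = 0.6812
G = 1 − 0.6812 = 0.3188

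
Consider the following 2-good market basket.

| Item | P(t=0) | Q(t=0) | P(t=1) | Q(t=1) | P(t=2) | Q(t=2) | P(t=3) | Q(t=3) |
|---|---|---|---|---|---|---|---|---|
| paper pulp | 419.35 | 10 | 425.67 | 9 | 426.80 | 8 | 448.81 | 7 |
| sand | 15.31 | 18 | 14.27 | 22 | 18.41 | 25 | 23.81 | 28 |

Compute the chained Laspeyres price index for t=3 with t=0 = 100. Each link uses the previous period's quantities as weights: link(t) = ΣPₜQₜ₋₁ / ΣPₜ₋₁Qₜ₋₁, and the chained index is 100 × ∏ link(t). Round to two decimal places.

Link t=0→t=1:
ΣP(t=1)Q(t=0) = 425.67×10 + 14.27×18 = 4256.7 + 256.86 = 4513.56
ΣP(t=0)Q(t=0) = 419.35×10 + 15.31×18 = 4193.5 + 275.58 = 4469.08
link = 4513.56/4469.08 = 1.009953
Link t=1→t=2:
ΣP(t=2)Q(t=1) = 426.80×9 + 18.41×22 = 3841.2 + 405.02 = 4246.22
ΣP(t=1)Q(t=1) = 425.67×9 + 14.27×22 = 3831.03 + 313.94 = 4144.97
link = 4246.22/4144.97 = 1.024427
Link t=2→t=3:
ΣP(t=3)Q(t=2) = 448.81×8 + 23.81×25 = 3590.48 + 595.25 = 4185.73
ΣP(t=2)Q(t=2) = 426.80×8 + 18.41×25 = 3414.4 + 460.25 = 3874.65
link = 4185.73/3874.65 = 1.080286
Chained index = 100 × 1.009953 × 1.024427 × 1.080286 = 111.7689

111.77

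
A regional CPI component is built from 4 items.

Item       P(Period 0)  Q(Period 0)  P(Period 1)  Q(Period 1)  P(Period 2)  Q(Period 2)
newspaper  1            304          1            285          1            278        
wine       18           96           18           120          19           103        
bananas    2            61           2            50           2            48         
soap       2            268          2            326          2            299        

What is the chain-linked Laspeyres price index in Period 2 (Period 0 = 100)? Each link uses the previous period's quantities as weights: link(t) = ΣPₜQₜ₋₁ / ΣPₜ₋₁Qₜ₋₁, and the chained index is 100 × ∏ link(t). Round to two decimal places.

Link Period 0→Period 1:
ΣP(Period 1)Q(Period 0) = 1×304 + 18×96 + 2×61 + 2×268 = 304 + 1728 + 122 + 536 = 2690
ΣP(Period 0)Q(Period 0) = 1×304 + 18×96 + 2×61 + 2×268 = 304 + 1728 + 122 + 536 = 2690
link = 2690/2690 = 1.000000
Link Period 1→Period 2:
ΣP(Period 2)Q(Period 1) = 1×285 + 19×120 + 2×50 + 2×326 = 285 + 2280 + 100 + 652 = 3317
ΣP(Period 1)Q(Period 1) = 1×285 + 18×120 + 2×50 + 2×326 = 285 + 2160 + 100 + 652 = 3197
link = 3317/3197 = 1.037535
Chained index = 100 × 1.000000 × 1.037535 = 103.7535

103.75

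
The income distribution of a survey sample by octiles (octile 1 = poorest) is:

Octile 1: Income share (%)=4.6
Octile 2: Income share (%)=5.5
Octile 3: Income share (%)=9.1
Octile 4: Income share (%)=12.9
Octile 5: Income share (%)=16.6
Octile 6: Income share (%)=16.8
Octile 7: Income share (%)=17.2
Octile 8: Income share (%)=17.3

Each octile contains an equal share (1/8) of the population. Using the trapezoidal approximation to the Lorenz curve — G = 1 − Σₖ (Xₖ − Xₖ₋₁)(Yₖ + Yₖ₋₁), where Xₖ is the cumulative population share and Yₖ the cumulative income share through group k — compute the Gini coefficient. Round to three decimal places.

0.218

Cumulative income shares Yₖ: 0.0460, 0.1010, 0.1920, 0.3210, 0.4870, 0.6550, 0.8270, 1.0000
Σ (Xₖ−Xₖ₋₁)(Yₖ+Yₖ₋₁) = (1/8)(0.0460+0.0000) + (1/8)(0.1010+0.0460) + (1/8)(0.1920+0.1010) + (1/8)(0.3210+0.1920) + (1/8)(0.4870+0.3210) + (1/8)(0.6550+0.4870) + (1/8)(0.8270+0.6550) + (1/8)(1.0000+0.8270)
  = 0.0057 + 0.0184 + 0.0366 + 0.0641 + 0.1010 + 0.1427 + 0.1852 + 0.2284 = 0.7823
G = 1 − 0.7823 = 0.2177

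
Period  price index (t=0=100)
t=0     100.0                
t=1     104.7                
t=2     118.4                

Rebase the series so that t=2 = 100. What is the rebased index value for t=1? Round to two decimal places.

Rebased(t=1) = 104.7 / 118.4 × 100 = 88.4291

88.43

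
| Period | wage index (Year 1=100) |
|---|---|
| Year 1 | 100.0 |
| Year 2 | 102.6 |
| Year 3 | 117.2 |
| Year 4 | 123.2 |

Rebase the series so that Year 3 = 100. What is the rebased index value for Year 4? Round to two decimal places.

Rebased(Year 4) = 123.2 / 117.2 × 100 = 105.1195

105.12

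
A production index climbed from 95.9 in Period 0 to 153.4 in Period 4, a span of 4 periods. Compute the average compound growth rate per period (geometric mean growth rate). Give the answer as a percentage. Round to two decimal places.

Growth factor = (153.4/95.9)^(1/4) = (1.599583)^(1/4) = 1.124609
Growth rate = 1.124609 − 1 = 0.124609 = 12.4609%

12.46%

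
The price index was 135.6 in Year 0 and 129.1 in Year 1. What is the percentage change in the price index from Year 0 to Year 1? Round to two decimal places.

-4.79%

Change = (129.1 − 135.6) / 135.6 × 100
       = -6.5 / 135.6 × 100 = -4.7935%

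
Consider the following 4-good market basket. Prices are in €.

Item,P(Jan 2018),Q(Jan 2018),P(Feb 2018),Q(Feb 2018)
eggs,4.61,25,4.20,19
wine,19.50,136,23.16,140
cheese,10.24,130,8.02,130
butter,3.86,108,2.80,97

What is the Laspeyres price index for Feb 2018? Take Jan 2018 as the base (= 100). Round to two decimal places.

101.87

Laspeyres price index uses base-period quantities as weights.
ΣP(Feb 2018)·Q(Jan 2018) = 4.20×25 + 23.16×136 + 8.02×130 + 2.80×108 = 105 + 3149.76 + 1042.6 + 302.4 = 4599.76
ΣP(Jan 2018)·Q(Jan 2018) = 4.61×25 + 19.50×136 + 10.24×130 + 3.86×108 = 115.25 + 2652 + 1331.2 + 416.88 = 4515.33
Index = 4599.76 / 4515.33 × 100 = 101.8699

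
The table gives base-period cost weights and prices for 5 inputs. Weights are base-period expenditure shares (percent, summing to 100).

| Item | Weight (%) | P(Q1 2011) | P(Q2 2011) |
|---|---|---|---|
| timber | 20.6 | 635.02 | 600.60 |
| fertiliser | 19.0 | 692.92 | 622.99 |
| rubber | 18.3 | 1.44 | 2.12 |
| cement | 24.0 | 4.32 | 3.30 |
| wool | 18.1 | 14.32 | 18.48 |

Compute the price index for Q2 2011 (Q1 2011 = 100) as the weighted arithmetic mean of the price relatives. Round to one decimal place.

105.2

timber: 20.6 × (600.60/635.02) = 20.6 × 0.945797 = 19.4834
fertiliser: 19.0 × (622.99/692.92) = 19.0 × 0.899079 = 17.0825
rubber: 18.3 × (2.12/1.44) = 18.3 × 1.472222 = 26.9417
cement: 24.0 × (3.30/4.32) = 24.0 × 0.763889 = 18.3333
wool: 18.1 × (18.48/14.32) = 18.1 × 1.290503 = 23.3581
Index = Σ wᵢ·(p₁ᵢ/p₀ᵢ) = 19.4834 + 17.0825 + 26.9417 + 18.3333 + 23.3581 = 105.1990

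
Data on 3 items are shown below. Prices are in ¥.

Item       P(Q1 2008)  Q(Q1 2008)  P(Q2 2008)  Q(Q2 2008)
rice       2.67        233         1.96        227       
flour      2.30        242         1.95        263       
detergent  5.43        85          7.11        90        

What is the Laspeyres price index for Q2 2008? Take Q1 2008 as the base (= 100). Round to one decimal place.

Laspeyres price index uses base-period quantities as weights.
ΣP(Q2 2008)·Q(Q1 2008) = 1.96×233 + 1.95×242 + 7.11×85 = 456.68 + 471.9 + 604.35 = 1532.93
ΣP(Q1 2008)·Q(Q1 2008) = 2.67×233 + 2.30×242 + 5.43×85 = 622.11 + 556.6 + 461.55 = 1640.26
Index = 1532.93 / 1640.26 × 100 = 93.4565

93.5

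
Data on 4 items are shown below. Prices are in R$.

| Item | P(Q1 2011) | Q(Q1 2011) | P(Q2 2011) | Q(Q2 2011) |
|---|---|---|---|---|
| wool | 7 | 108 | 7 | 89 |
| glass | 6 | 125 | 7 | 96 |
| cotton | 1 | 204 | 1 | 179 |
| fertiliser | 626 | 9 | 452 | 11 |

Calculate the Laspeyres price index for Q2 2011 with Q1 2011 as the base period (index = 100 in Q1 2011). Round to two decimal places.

80.38

Laspeyres price index uses base-period quantities as weights.
ΣP(Q2 2011)·Q(Q1 2011) = 7×108 + 7×125 + 1×204 + 452×9 = 756 + 875 + 204 + 4068 = 5903
ΣP(Q1 2011)·Q(Q1 2011) = 7×108 + 6×125 + 1×204 + 626×9 = 756 + 750 + 204 + 5634 = 7344
Index = 5903 / 7344 × 100 = 80.3785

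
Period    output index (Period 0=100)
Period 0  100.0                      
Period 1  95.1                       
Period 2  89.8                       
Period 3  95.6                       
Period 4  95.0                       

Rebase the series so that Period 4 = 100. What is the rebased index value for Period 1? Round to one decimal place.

100.1

Rebased(Period 1) = 95.1 / 95.0 × 100 = 100.1053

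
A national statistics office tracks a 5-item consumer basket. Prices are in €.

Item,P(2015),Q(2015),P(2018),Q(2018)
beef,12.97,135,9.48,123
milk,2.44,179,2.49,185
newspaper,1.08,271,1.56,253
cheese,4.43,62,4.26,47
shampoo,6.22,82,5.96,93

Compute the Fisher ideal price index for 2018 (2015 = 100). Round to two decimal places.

Laspeyres component (base-period weights):
ΣP(2018)Q(2015) = 9.48×135 + 2.49×179 + 1.56×271 + 4.26×62 + 5.96×82 = 1279.8 + 445.71 + 422.76 + 264.12 + 488.72 = 2901.11
ΣP(2015)Q(2015) = 12.97×135 + 2.44×179 + 1.08×271 + 4.43×62 + 6.22×82 = 1750.95 + 436.76 + 292.68 + 274.66 + 510.04 = 3265.09
L = 2901.11 / 3265.09 × 100 = 88.8524
Paasche component (current-period weights):
ΣP(2018)Q(2018) = 9.48×123 + 2.49×185 + 1.56×253 + 4.26×47 + 5.96×93 = 1166.04 + 460.65 + 394.68 + 200.22 + 554.28 = 2775.87
ΣP(2015)Q(2018) = 12.97×123 + 2.44×185 + 1.08×253 + 4.43×47 + 6.22×93 = 1595.31 + 451.4 + 273.24 + 208.21 + 578.46 = 3106.62
P = 2775.87 / 3106.62 × 100 = 89.3534
Fisher = √(L × P) = √(88.8524 × 89.3534) = 89.1025

89.10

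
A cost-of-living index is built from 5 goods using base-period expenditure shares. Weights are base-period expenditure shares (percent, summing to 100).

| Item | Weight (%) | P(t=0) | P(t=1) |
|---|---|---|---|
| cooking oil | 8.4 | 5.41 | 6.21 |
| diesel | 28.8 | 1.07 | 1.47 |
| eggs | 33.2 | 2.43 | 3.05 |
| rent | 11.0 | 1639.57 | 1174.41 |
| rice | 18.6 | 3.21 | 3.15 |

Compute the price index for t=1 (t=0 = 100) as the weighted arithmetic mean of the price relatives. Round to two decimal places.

cooking oil: 8.4 × (6.21/5.41) = 8.4 × 1.147874 = 9.6421
diesel: 28.8 × (1.47/1.07) = 28.8 × 1.373832 = 39.5664
eggs: 33.2 × (3.05/2.43) = 33.2 × 1.255144 = 41.6708
rent: 11.0 × (1174.41/1639.57) = 11.0 × 0.716291 = 7.8792
rice: 18.6 × (3.15/3.21) = 18.6 × 0.981308 = 18.2523
Index = Σ wᵢ·(p₁ᵢ/p₀ᵢ) = 9.6421 + 39.5664 + 41.6708 + 7.8792 + 18.2523 = 117.0108

117.01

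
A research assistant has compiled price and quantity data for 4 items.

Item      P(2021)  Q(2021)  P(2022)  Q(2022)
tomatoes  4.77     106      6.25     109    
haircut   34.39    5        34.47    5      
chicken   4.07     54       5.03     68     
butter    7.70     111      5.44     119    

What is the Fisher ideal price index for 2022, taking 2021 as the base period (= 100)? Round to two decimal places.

Laspeyres component (base-period weights):
ΣP(2022)Q(2021) = 6.25×106 + 34.47×5 + 5.03×54 + 5.44×111 = 662.5 + 172.35 + 271.62 + 603.84 = 1710.31
ΣP(2021)Q(2021) = 4.77×106 + 34.39×5 + 4.07×54 + 7.70×111 = 505.62 + 171.95 + 219.78 + 854.7 = 1752.05
L = 1710.31 / 1752.05 × 100 = 97.6176
Paasche component (current-period weights):
ΣP(2022)Q(2022) = 6.25×109 + 34.47×5 + 5.03×68 + 5.44×119 = 681.25 + 172.35 + 342.04 + 647.36 = 1843
ΣP(2021)Q(2022) = 4.77×109 + 34.39×5 + 4.07×68 + 7.70×119 = 519.93 + 171.95 + 276.76 + 916.3 = 1884.94
P = 1843 / 1884.94 × 100 = 97.7750
Fisher = √(L × P) = √(97.6176 × 97.7750) = 97.6963

97.70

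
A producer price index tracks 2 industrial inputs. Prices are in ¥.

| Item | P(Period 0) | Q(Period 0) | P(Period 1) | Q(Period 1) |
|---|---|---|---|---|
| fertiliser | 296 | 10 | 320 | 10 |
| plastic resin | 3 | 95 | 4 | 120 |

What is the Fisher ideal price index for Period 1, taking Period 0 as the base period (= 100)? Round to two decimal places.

110.58

Laspeyres component (base-period weights):
ΣP(Period 1)Q(Period 0) = 320×10 + 4×95 = 3200 + 380 = 3580
ΣP(Period 0)Q(Period 0) = 296×10 + 3×95 = 2960 + 285 = 3245
L = 3580 / 3245 × 100 = 110.3236
Paasche component (current-period weights):
ΣP(Period 1)Q(Period 1) = 320×10 + 4×120 = 3200 + 480 = 3680
ΣP(Period 0)Q(Period 1) = 296×10 + 3×120 = 2960 + 360 = 3320
P = 3680 / 3320 × 100 = 110.8434
Fisher = √(L × P) = √(110.3236 × 110.8434) = 110.5832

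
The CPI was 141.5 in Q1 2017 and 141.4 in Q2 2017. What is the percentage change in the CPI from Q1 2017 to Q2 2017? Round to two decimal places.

-0.07%

Change = (141.4 − 141.5) / 141.5 × 100
       = -0.1 / 141.5 × 100 = -0.0707%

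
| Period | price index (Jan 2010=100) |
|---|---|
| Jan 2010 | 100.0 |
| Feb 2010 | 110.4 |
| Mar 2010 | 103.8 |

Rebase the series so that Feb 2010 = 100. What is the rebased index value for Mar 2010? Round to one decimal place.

94.0

Rebased(Mar 2010) = 103.8 / 110.4 × 100 = 94.0217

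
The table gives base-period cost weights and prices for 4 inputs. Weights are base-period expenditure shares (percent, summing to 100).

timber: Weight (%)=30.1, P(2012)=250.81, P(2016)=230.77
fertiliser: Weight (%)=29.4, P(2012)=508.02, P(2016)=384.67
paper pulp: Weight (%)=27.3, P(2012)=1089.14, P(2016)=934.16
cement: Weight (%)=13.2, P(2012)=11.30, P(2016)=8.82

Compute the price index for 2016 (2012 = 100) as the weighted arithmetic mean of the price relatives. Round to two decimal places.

timber: 30.1 × (230.77/250.81) = 30.1 × 0.920099 = 27.6950
fertiliser: 29.4 × (384.67/508.02) = 29.4 × 0.757195 = 22.2615
paper pulp: 27.3 × (934.16/1089.14) = 27.3 × 0.857704 = 23.4153
cement: 13.2 × (8.82/11.30) = 13.2 × 0.780531 = 10.3030
Index = Σ wᵢ·(p₁ᵢ/p₀ᵢ) = 27.6950 + 22.2615 + 23.4153 + 10.3030 = 83.6748

83.67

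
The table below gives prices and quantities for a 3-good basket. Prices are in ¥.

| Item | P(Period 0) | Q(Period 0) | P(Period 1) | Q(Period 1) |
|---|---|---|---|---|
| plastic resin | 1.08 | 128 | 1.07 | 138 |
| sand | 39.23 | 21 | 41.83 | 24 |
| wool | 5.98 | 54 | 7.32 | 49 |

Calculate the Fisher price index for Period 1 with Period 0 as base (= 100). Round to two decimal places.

109.47

Laspeyres component (base-period weights):
ΣP(Period 1)Q(Period 0) = 1.07×128 + 41.83×21 + 7.32×54 = 136.96 + 878.43 + 395.28 = 1410.67
ΣP(Period 0)Q(Period 0) = 1.08×128 + 39.23×21 + 5.98×54 = 138.24 + 823.83 + 322.92 = 1284.99
L = 1410.67 / 1284.99 × 100 = 109.7806
Paasche component (current-period weights):
ΣP(Period 1)Q(Period 1) = 1.07×138 + 41.83×24 + 7.32×49 = 147.66 + 1003.92 + 358.68 = 1510.26
ΣP(Period 0)Q(Period 1) = 1.08×138 + 39.23×24 + 5.98×49 = 149.04 + 941.52 + 293.02 = 1383.58
P = 1510.26 / 1383.58 × 100 = 109.1560
Fisher = √(L × P) = √(109.7806 × 109.1560) = 109.4678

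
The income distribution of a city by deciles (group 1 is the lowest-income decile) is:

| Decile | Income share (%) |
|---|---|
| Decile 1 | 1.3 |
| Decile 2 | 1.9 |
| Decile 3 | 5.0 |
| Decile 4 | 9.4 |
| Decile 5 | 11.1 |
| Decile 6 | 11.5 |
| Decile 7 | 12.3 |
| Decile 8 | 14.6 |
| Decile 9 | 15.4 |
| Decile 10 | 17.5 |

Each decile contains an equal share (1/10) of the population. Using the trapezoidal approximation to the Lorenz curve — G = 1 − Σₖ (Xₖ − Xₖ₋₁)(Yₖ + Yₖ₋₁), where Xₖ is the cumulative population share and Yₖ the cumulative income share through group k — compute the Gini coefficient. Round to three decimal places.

0.297

Cumulative income shares Yₖ: 0.0130, 0.0320, 0.0820, 0.1760, 0.2870, 0.4020, 0.5250, 0.6710, 0.8250, 1.0000
Σ (Xₖ−Xₖ₋₁)(Yₖ+Yₖ₋₁) = (1/10)(0.0130+0.0000) + (1/10)(0.0320+0.0130) + (1/10)(0.0820+0.0320) + (1/10)(0.1760+0.0820) + (1/10)(0.2870+0.1760) + (1/10)(0.4020+0.2870) + (1/10)(0.5250+0.4020) + (1/10)(0.6710+0.5250) + (1/10)(0.8250+0.6710) + (1/10)(1.0000+0.8250)
  = 0.0013 + 0.0045 + 0.0114 + 0.0258 + 0.0463 + 0.0689 + 0.0927 + 0.1196 + 0.1496 + 0.1825 = 0.7026
G = 1 − 0.7026 = 0.2974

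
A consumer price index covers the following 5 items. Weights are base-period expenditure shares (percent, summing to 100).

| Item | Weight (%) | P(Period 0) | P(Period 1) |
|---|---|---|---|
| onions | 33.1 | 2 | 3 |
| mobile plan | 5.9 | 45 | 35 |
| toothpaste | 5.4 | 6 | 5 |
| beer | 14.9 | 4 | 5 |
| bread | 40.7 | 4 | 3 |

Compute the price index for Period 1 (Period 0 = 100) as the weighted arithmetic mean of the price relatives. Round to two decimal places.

onions: 33.1 × (3/2) = 33.1 × 1.500000 = 49.6500
mobile plan: 5.9 × (35/45) = 5.9 × 0.777778 = 4.5889
toothpaste: 5.4 × (5/6) = 5.4 × 0.833333 = 4.5000
beer: 14.9 × (5/4) = 14.9 × 1.250000 = 18.6250
bread: 40.7 × (3/4) = 40.7 × 0.750000 = 30.5250
Index = Σ wᵢ·(p₁ᵢ/p₀ᵢ) = 49.6500 + 4.5889 + 4.5000 + 18.6250 + 30.5250 = 107.8889

107.89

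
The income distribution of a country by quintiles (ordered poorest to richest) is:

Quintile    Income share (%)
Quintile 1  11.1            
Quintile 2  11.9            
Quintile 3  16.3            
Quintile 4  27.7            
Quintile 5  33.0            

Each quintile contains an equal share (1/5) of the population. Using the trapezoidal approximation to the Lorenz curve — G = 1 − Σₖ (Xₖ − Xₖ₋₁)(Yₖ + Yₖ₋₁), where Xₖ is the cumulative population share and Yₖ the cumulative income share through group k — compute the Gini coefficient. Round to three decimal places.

0.238

Cumulative income shares Yₖ: 0.1110, 0.2300, 0.3930, 0.6700, 1.0000
Σ (Xₖ−Xₖ₋₁)(Yₖ+Yₖ₋₁) = (1/5)(0.1110+0.0000) + (1/5)(0.2300+0.1110) + (1/5)(0.3930+0.2300) + (1/5)(0.6700+0.3930) + (1/5)(1.0000+0.6700)
  = 0.0222 + 0.0682 + 0.1246 + 0.2126 + 0.3340 = 0.7616
G = 1 − 0.7616 = 0.2384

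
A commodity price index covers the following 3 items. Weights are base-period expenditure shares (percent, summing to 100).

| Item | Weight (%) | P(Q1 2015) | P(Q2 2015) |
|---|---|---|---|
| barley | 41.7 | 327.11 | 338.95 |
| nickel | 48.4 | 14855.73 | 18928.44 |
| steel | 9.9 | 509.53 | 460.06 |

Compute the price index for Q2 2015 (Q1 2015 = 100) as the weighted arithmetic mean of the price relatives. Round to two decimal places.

113.82

barley: 41.7 × (338.95/327.11) = 41.7 × 1.036196 = 43.2094
nickel: 48.4 × (18928.44/14855.73) = 48.4 × 1.274151 = 61.6689
steel: 9.9 × (460.06/509.53) = 9.9 × 0.902911 = 8.9388
Index = Σ wᵢ·(p₁ᵢ/p₀ᵢ) = 43.2094 + 61.6689 + 8.9388 = 113.8171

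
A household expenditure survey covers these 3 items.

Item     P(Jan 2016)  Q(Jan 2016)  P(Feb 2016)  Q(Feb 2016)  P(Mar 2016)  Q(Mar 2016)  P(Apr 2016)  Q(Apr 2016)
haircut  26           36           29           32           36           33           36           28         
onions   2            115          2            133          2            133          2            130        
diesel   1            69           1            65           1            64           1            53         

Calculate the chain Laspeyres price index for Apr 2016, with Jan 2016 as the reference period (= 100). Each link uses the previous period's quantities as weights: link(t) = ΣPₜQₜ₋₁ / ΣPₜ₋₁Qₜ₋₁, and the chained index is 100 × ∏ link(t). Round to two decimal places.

128.09

Link Jan 2016→Feb 2016:
ΣP(Feb 2016)Q(Jan 2016) = 29×36 + 2×115 + 1×69 = 1044 + 230 + 69 = 1343
ΣP(Jan 2016)Q(Jan 2016) = 26×36 + 2×115 + 1×69 = 936 + 230 + 69 = 1235
link = 1343/1235 = 1.087449
Link Feb 2016→Mar 2016:
ΣP(Mar 2016)Q(Feb 2016) = 36×32 + 2×133 + 1×65 = 1152 + 266 + 65 = 1483
ΣP(Feb 2016)Q(Feb 2016) = 29×32 + 2×133 + 1×65 = 928 + 266 + 65 = 1259
link = 1483/1259 = 1.177919
Link Mar 2016→Apr 2016:
ΣP(Apr 2016)Q(Mar 2016) = 36×33 + 2×133 + 1×64 = 1188 + 266 + 64 = 1518
ΣP(Mar 2016)Q(Mar 2016) = 36×33 + 2×133 + 1×64 = 1188 + 266 + 64 = 1518
link = 1518/1518 = 1.000000
Chained index = 100 × 1.087449 × 1.177919 × 1.000000 = 128.0927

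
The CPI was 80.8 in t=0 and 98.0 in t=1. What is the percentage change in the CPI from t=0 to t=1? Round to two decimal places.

21.29%

Change = (98.0 − 80.8) / 80.8 × 100
       = 17.2 / 80.8 × 100 = 21.2871%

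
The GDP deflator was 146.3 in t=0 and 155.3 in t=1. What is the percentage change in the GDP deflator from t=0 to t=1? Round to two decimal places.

Change = (155.3 − 146.3) / 146.3 × 100
       = 9.0 / 146.3 × 100 = 6.1517%

6.15%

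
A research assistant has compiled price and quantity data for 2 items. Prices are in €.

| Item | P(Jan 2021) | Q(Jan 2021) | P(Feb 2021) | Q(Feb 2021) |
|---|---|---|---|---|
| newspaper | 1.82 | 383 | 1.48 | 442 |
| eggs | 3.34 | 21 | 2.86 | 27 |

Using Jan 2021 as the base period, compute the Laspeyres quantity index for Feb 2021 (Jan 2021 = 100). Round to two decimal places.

Laspeyres quantity index uses base-period prices as weights.
ΣP(Jan 2021)·Q(Feb 2021) = 1.82×442 + 3.34×27 = 804.44 + 90.18 = 894.62
ΣP(Jan 2021)·Q(Jan 2021) = 1.82×383 + 3.34×21 = 697.06 + 70.14 = 767.2
Index = 894.62 / 767.2 × 100 = 116.6084

116.61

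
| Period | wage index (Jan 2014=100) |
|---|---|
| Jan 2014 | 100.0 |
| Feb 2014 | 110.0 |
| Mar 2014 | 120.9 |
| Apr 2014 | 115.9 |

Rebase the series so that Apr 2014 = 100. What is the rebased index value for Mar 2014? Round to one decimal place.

104.3

Rebased(Mar 2014) = 120.9 / 115.9 × 100 = 104.3141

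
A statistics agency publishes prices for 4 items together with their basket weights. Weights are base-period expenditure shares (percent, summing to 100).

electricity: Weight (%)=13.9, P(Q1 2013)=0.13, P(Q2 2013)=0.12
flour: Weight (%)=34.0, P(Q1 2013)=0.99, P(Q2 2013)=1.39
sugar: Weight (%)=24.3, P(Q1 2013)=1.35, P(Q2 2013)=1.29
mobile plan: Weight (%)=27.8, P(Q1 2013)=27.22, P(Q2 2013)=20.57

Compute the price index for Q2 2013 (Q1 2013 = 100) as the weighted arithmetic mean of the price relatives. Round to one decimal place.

104.8

electricity: 13.9 × (0.12/0.13) = 13.9 × 0.923077 = 12.8308
flour: 34.0 × (1.39/0.99) = 34.0 × 1.404040 = 47.7374
sugar: 24.3 × (1.29/1.35) = 24.3 × 0.955556 = 23.2200
mobile plan: 27.8 × (20.57/27.22) = 27.8 × 0.755694 = 21.0083
Index = Σ wᵢ·(p₁ᵢ/p₀ᵢ) = 12.8308 + 47.7374 + 23.2200 + 21.0083 = 104.7964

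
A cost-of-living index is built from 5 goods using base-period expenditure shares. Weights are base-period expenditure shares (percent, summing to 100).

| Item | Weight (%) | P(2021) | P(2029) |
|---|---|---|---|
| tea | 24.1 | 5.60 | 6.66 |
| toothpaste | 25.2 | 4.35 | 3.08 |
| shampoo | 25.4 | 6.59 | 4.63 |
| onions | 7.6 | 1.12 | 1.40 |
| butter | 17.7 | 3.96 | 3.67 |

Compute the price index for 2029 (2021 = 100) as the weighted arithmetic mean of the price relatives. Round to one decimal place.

90.3

tea: 24.1 × (6.66/5.60) = 24.1 × 1.189286 = 28.6618
toothpaste: 25.2 × (3.08/4.35) = 25.2 × 0.708046 = 17.8428
shampoo: 25.4 × (4.63/6.59) = 25.4 × 0.702580 = 17.8455
onions: 7.6 × (1.40/1.12) = 7.6 × 1.250000 = 9.5000
butter: 17.7 × (3.67/3.96) = 17.7 × 0.926768 = 16.4038
Index = Σ wᵢ·(p₁ᵢ/p₀ᵢ) = 28.6618 + 17.8428 + 17.8455 + 9.5000 + 16.4038 = 90.2539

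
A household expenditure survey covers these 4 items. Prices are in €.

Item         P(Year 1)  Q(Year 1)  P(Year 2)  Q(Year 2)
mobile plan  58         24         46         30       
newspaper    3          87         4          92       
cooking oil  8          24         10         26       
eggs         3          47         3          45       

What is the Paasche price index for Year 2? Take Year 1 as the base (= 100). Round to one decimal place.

Paasche price index uses current-period quantities as weights.
ΣP(Year 2)·Q(Year 2) = 46×30 + 4×92 + 10×26 + 3×45 = 1380 + 368 + 260 + 135 = 2143
ΣP(Year 1)·Q(Year 2) = 58×30 + 3×92 + 8×26 + 3×45 = 1740 + 276 + 208 + 135 = 2359
Index = 2143 / 2359 × 100 = 90.8436

90.8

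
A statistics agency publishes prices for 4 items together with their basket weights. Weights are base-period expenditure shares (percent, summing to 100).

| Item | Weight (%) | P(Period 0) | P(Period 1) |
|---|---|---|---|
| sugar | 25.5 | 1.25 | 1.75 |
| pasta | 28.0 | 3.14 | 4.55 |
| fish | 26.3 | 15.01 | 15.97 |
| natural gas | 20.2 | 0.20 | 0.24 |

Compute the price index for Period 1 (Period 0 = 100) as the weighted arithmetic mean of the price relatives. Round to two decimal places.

sugar: 25.5 × (1.75/1.25) = 25.5 × 1.400000 = 35.7000
pasta: 28.0 × (4.55/3.14) = 28.0 × 1.449045 = 40.5732
fish: 26.3 × (15.97/15.01) = 26.3 × 1.063957 = 27.9821
natural gas: 20.2 × (0.24/0.20) = 20.2 × 1.200000 = 24.2400
Index = Σ wᵢ·(p₁ᵢ/p₀ᵢ) = 35.7000 + 40.5732 + 27.9821 + 24.2400 = 128.4953

128.50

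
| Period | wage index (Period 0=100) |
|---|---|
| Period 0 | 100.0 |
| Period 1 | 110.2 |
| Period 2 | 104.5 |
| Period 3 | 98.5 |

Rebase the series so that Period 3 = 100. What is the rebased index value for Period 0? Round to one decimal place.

Rebased(Period 0) = 100.0 / 98.5 × 100 = 101.5228

101.5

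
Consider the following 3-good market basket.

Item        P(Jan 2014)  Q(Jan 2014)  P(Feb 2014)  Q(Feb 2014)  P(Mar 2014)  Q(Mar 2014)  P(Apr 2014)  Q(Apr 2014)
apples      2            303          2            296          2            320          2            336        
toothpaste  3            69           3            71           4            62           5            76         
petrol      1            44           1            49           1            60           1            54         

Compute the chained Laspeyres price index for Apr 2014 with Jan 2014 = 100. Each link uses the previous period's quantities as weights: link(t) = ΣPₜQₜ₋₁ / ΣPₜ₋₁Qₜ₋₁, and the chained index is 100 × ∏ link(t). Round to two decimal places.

115.40

Link Jan 2014→Feb 2014:
ΣP(Feb 2014)Q(Jan 2014) = 2×303 + 3×69 + 1×44 = 606 + 207 + 44 = 857
ΣP(Jan 2014)Q(Jan 2014) = 2×303 + 3×69 + 1×44 = 606 + 207 + 44 = 857
link = 857/857 = 1.000000
Link Feb 2014→Mar 2014:
ΣP(Mar 2014)Q(Feb 2014) = 2×296 + 4×71 + 1×49 = 592 + 284 + 49 = 925
ΣP(Feb 2014)Q(Feb 2014) = 2×296 + 3×71 + 1×49 = 592 + 213 + 49 = 854
link = 925/854 = 1.083138
Link Mar 2014→Apr 2014:
ΣP(Apr 2014)Q(Mar 2014) = 2×320 + 5×62 + 1×60 = 640 + 310 + 60 = 1010
ΣP(Mar 2014)Q(Mar 2014) = 2×320 + 4×62 + 1×60 = 640 + 248 + 60 = 948
link = 1010/948 = 1.065401
Chained index = 100 × 1.000000 × 1.083138 × 1.065401 = 115.3976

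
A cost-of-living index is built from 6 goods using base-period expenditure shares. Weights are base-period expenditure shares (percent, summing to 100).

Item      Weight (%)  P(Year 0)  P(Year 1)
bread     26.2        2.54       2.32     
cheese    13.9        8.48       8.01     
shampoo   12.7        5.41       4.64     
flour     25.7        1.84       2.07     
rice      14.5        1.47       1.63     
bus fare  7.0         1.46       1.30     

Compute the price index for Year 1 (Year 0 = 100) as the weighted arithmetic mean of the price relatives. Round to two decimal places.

bread: 26.2 × (2.32/2.54) = 26.2 × 0.913386 = 23.9307
cheese: 13.9 × (8.01/8.48) = 13.9 × 0.944575 = 13.1296
shampoo: 12.7 × (4.64/5.41) = 12.7 × 0.857671 = 10.8924
flour: 25.7 × (2.07/1.84) = 25.7 × 1.125000 = 28.9125
rice: 14.5 × (1.63/1.47) = 14.5 × 1.108844 = 16.0782
bus fare: 7.0 × (1.30/1.46) = 7.0 × 0.890411 = 6.2329
Index = Σ wᵢ·(p₁ᵢ/p₀ᵢ) = 23.9307 + 13.1296 + 10.8924 + 28.9125 + 16.0782 + 6.2329 = 99.1763

99.18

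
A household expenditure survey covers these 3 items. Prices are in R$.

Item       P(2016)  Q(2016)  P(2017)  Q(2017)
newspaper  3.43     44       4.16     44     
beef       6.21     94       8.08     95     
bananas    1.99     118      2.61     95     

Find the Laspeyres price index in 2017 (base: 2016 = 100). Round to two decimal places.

128.99

Laspeyres price index uses base-period quantities as weights.
ΣP(2017)·Q(2016) = 4.16×44 + 8.08×94 + 2.61×118 = 183.04 + 759.52 + 307.98 = 1250.54
ΣP(2016)·Q(2016) = 3.43×44 + 6.21×94 + 1.99×118 = 150.92 + 583.74 + 234.82 = 969.48
Index = 1250.54 / 969.48 × 100 = 128.9908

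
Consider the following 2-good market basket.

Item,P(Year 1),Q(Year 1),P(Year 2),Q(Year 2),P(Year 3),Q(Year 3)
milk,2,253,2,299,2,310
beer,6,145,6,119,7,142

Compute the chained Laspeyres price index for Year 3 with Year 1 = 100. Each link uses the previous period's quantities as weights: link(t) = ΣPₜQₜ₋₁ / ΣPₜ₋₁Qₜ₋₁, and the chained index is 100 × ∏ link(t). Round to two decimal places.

Link Year 1→Year 2:
ΣP(Year 2)Q(Year 1) = 2×253 + 6×145 = 506 + 870 = 1376
ΣP(Year 1)Q(Year 1) = 2×253 + 6×145 = 506 + 870 = 1376
link = 1376/1376 = 1.000000
Link Year 2→Year 3:
ΣP(Year 3)Q(Year 2) = 2×299 + 7×119 = 598 + 833 = 1431
ΣP(Year 2)Q(Year 2) = 2×299 + 6×119 = 598 + 714 = 1312
link = 1431/1312 = 1.090701
Chained index = 100 × 1.000000 × 1.090701 = 109.0701

109.07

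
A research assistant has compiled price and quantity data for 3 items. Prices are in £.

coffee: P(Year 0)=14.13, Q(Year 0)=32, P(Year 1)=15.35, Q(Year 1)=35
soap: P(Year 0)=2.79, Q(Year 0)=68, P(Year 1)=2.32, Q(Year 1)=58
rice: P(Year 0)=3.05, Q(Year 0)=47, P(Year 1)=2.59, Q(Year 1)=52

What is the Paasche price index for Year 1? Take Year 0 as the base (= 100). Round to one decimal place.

99.0

Paasche price index uses current-period quantities as weights.
ΣP(Year 1)·Q(Year 1) = 15.35×35 + 2.32×58 + 2.59×52 = 537.25 + 134.56 + 134.68 = 806.49
ΣP(Year 0)·Q(Year 1) = 14.13×35 + 2.79×58 + 3.05×52 = 494.55 + 161.82 + 158.6 = 814.97
Index = 806.49 / 814.97 × 100 = 98.9595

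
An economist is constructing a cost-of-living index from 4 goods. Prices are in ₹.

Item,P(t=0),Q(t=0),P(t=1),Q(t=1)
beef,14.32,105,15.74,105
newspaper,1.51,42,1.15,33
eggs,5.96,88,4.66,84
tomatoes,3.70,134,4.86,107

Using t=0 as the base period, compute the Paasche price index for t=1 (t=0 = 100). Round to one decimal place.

Paasche price index uses current-period quantities as weights.
ΣP(t=1)·Q(t=1) = 15.74×105 + 1.15×33 + 4.66×84 + 4.86×107 = 1652.7 + 37.95 + 391.44 + 520.02 = 2602.11
ΣP(t=0)·Q(t=1) = 14.32×105 + 1.51×33 + 5.96×84 + 3.70×107 = 1503.6 + 49.83 + 500.64 + 395.9 = 2449.97
Index = 2602.11 / 2449.97 × 100 = 106.2099

106.2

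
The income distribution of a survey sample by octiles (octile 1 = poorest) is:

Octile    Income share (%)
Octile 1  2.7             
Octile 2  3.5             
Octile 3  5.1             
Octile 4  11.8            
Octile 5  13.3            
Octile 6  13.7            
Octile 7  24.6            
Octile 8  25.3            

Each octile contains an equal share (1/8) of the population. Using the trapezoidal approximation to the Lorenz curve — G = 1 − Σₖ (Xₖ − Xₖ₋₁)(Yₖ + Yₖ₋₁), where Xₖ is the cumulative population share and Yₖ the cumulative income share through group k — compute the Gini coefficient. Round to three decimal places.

Cumulative income shares Yₖ: 0.0270, 0.0620, 0.1130, 0.2310, 0.3640, 0.5010, 0.7470, 1.0000
Σ (Xₖ−Xₖ₋₁)(Yₖ+Yₖ₋₁) = (1/8)(0.0270+0.0000) + (1/8)(0.0620+0.0270) + (1/8)(0.1130+0.0620) + (1/8)(0.2310+0.1130) + (1/8)(0.3640+0.2310) + (1/8)(0.5010+0.3640) + (1/8)(0.7470+0.5010) + (1/8)(1.0000+0.7470)
  = 0.0034 + 0.0111 + 0.0219 + 0.0430 + 0.0744 + 0.1081 + 0.1560 + 0.2184 = 0.6362
G = 1 − 0.6362 = 0.3638

0.364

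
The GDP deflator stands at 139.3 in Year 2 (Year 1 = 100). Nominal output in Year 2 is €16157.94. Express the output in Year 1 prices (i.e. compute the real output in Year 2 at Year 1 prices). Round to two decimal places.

11599.38

Real = Nominal ÷ (Index/100) = 16157.94 ÷ (139.3/100)
     = 16157.94 ÷ 1.393 = 11599.3826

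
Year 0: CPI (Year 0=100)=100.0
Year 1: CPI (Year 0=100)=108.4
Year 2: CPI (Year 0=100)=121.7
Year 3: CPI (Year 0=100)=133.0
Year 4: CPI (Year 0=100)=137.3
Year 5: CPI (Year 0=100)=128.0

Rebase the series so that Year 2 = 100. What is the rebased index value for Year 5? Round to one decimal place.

Rebased(Year 5) = 128.0 / 121.7 × 100 = 105.1767

105.2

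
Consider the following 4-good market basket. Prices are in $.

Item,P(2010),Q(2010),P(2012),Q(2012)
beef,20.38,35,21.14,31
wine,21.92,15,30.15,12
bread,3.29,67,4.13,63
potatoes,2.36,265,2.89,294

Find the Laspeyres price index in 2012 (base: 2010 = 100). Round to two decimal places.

118.37

Laspeyres price index uses base-period quantities as weights.
ΣP(2012)·Q(2010) = 21.14×35 + 30.15×15 + 4.13×67 + 2.89×265 = 739.9 + 452.25 + 276.71 + 765.85 = 2234.71
ΣP(2010)·Q(2010) = 20.38×35 + 21.92×15 + 3.29×67 + 2.36×265 = 713.3 + 328.8 + 220.43 + 625.4 = 1887.93
Index = 2234.71 / 1887.93 × 100 = 118.3683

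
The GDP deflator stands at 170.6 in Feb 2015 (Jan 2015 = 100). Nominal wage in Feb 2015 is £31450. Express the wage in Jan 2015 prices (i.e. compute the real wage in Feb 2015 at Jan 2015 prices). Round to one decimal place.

18434.9

Real = Nominal ÷ (Index/100) = 31450 ÷ (170.6/100)
     = 31450 ÷ 1.706 = 18434.9355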